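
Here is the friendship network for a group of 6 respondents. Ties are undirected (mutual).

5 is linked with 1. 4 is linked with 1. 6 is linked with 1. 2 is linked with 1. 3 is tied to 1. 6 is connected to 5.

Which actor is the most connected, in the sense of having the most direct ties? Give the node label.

Degrees — 1:5, 2:1, 3:1, 4:1, 5:2, 6:2.
The maximum is 5, attained only by 1.

1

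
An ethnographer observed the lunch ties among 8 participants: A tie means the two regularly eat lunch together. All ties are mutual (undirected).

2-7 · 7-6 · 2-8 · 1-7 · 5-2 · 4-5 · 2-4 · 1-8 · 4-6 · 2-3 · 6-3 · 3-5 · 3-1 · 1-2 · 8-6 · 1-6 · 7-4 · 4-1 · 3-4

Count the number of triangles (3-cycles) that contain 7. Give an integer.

7's neighbors: 1, 2, 4, and 6.
Neighbor pairs that are themselves tied: 7–1–2; 7–1–4; 7–1–6; 7–2–4; 7–4–6. Each forms one triangle with 7, for 5 in total.

5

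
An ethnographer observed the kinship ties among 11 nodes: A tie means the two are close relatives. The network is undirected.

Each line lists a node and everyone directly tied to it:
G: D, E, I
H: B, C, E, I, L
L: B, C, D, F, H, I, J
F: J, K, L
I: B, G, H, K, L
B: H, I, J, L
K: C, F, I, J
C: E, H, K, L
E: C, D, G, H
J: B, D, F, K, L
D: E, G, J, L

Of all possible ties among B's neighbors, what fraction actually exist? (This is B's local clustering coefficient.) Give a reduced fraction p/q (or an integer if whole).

2/3

B's neighbors: H, I, J, and L (k = 4).
Possible neighbor pairs: C(4,2) = 6. Edges among them: H–I, H–L, I–L, J–L → e = 4.
Clustering(B) = 4/6 = 2/3.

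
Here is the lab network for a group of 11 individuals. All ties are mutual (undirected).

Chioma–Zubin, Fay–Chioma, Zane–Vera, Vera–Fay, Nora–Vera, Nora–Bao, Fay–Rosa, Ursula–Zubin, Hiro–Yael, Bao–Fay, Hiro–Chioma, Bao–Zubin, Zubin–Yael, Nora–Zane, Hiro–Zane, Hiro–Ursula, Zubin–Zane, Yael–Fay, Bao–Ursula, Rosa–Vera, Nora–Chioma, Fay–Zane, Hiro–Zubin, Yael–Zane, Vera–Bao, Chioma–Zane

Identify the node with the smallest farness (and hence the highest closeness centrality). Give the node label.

Zane

Farness (sum of distances to all others) for each node — Bao:15, Chioma:15, Fay:14, Hiro:16, Nora:16, Rosa:21, Ursula:18, Vera:15, Yael:16, Zane:13, Zubin:15.
The smallest farness is 13, for Zane, so Zane has the highest closeness.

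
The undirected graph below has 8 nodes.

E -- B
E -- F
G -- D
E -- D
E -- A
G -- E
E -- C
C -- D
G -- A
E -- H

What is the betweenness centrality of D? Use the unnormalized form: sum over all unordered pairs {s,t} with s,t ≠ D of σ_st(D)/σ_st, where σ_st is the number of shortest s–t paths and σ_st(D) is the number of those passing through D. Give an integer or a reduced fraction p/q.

Pairs whose geodesics pass through D — G–C: 1/2.
All other pairs contribute 0.
Summing the contributions gives betweenness(D) = 1/2.

1/2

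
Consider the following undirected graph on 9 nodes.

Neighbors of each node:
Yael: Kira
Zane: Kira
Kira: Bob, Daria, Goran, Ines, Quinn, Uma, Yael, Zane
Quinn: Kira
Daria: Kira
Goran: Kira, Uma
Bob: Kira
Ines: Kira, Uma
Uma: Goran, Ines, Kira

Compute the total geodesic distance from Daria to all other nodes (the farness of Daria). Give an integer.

Distances from Daria: Bob:2, Goran:2, Ines:2, Kira:1, Quinn:2, Uma:2, Yael:2, Zane:2.
Sum = 2 + 2 + 2 + 1 + 2 + 2 + 2 + 2 = 15.

15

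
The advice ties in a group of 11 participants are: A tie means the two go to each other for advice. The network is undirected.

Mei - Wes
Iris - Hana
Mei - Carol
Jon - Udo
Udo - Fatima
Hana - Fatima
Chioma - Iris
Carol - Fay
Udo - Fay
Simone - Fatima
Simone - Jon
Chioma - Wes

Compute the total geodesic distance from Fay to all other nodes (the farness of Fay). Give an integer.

Distances from Fay: Carol:1, Chioma:4, Fatima:2, Hana:3, Iris:4, Jon:2, Mei:2, Simone:3, Udo:1, Wes:3.
Sum = 1 + 4 + 2 + 3 + 4 + 2 + 2 + 3 + 1 + 3 = 25.

25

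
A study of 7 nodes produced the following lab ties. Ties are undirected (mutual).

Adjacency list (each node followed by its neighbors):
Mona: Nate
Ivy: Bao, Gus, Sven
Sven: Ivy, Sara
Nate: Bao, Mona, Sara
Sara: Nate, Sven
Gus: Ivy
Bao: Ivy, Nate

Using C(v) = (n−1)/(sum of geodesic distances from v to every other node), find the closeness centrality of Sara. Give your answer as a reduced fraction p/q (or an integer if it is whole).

Distances from Sara: Bao:2, Gus:3, Ivy:2, Mona:2, Nate:1, Sven:1. Sum = 11.
n = 7, so closeness = 6/11.

6/11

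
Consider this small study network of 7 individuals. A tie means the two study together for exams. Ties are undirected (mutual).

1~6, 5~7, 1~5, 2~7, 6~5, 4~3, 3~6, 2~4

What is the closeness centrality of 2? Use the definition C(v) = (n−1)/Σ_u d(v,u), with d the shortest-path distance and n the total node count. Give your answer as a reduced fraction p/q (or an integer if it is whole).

Distances from 2: 1:3, 3:2, 4:1, 5:2, 6:3, 7:1. Sum = 12.
n = 7, so closeness = 6/12 = 1/2.

1/2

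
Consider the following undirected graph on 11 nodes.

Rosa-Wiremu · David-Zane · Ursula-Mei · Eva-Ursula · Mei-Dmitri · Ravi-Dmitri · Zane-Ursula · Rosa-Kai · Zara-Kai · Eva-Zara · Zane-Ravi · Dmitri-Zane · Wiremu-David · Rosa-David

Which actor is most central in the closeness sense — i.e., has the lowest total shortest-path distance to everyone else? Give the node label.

Farness (sum of distances to all others) for each node — David:20, Dmitri:24, Eva:24, Kai:26, Mei:26, Ravi:25, Rosa:23, Ursula:20, Wiremu:26, Zane:18, Zara:26.
The smallest farness is 18, for Zane, so Zane has the highest closeness.

Zane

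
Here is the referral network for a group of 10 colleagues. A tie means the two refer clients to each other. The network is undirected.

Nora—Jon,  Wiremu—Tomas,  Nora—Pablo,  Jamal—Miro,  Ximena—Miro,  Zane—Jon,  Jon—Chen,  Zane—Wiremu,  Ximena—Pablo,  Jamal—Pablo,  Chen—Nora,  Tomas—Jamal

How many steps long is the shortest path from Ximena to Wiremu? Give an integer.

4

One shortest route is Ximena – Pablo – Jamal – Tomas – Wiremu, which uses 4 edges, and at distance 3 from Ximena we only reach {Chen, Jon, Tomas}, which does not include Wiremu. So d(Ximena,Wiremu) = 4.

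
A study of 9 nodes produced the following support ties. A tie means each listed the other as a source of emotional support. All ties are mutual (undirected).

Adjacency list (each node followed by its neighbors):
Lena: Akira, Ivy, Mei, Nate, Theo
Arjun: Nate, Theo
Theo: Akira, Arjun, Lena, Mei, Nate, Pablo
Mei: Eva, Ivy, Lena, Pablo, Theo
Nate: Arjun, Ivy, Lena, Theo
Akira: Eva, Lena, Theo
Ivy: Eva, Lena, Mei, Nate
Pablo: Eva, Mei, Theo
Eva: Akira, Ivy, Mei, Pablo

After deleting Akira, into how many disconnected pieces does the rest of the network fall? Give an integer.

Akira's neighbors (Eva, Lena, and Theo) remain reachable from one another through other ties, so the rest of the network stays in one piece.

1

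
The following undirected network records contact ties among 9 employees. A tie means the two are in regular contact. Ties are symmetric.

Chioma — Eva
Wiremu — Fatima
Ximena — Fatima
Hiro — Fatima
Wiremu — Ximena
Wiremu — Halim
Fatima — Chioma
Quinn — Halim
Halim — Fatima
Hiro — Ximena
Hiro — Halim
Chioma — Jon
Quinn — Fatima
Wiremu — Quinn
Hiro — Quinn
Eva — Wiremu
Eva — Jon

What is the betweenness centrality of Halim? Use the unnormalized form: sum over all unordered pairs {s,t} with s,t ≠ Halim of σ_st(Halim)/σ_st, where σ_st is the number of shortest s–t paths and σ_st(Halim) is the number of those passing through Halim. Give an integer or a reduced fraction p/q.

Pairs whose geodesics pass through Halim — Hiro–Wiremu: 1/4; Hiro–Eva: 1/5.
All other pairs contribute 0.
Summing the contributions gives betweenness(Halim) = 9/20.

9/20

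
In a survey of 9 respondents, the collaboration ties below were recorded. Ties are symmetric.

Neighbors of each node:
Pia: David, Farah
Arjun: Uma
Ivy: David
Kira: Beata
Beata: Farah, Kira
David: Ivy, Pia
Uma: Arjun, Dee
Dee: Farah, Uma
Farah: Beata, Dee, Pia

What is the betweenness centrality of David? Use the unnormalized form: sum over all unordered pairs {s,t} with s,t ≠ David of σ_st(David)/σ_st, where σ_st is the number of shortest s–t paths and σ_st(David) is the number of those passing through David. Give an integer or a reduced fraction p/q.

7

Pairs whose geodesics pass through David — Arjun–Ivy: 1; Ivy–Farah: 1; Ivy–Pia: 1; Ivy–Kira: 1; Ivy–Dee: 1; Ivy–Uma: 1; Ivy–Beata: 1.
All other pairs contribute 0.
Summing the contributions gives betweenness(David) = 7.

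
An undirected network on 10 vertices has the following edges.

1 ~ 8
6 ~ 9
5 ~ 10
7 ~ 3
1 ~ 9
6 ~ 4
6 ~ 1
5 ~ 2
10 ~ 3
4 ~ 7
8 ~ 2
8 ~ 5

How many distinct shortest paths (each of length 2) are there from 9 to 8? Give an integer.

1

The shortest distance is 2, and the only length-2 path is 9–1–8. So there is exactly 1 shortest path.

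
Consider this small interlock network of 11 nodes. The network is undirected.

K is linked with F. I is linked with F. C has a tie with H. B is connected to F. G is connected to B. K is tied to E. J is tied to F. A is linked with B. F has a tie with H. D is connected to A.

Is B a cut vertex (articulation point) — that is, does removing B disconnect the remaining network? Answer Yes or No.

Yes

Removing B leaves {C, E, F, H, I, J, and K} with no path to {G}, so the network splits into 3 components. B is a cut vertex.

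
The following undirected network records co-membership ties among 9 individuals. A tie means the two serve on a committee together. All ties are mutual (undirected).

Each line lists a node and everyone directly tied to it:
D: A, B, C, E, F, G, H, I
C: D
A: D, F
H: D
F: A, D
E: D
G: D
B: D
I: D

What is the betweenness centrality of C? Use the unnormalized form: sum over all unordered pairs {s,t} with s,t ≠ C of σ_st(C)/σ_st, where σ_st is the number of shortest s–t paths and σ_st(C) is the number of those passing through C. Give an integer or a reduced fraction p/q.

0

No shortest path between any pair of other nodes passes through C.
Summing the contributions gives betweenness(C) = 0.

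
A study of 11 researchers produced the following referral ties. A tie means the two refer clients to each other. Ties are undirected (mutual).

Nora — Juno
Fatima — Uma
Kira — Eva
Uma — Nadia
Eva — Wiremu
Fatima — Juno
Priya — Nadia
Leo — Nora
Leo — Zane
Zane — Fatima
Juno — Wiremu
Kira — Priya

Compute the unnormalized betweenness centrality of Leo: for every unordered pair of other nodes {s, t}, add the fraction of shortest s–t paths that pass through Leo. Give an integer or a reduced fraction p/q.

Pairs whose geodesics pass through Leo — Nora–Zane: 1.
All other pairs contribute 0.
Summing the contributions gives betweenness(Leo) = 1.

1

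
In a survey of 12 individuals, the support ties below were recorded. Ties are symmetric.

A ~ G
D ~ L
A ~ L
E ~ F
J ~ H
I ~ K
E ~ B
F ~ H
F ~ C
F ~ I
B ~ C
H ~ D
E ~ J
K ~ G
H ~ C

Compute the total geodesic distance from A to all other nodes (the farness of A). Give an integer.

34

Distances from A: B:5, C:4, D:2, E:5, F:4, G:1, H:3, I:3, J:4, K:2, L:1.
Sum = 5 + 4 + 2 + 5 + 4 + 1 + 3 + 3 + 4 + 2 + 1 = 34.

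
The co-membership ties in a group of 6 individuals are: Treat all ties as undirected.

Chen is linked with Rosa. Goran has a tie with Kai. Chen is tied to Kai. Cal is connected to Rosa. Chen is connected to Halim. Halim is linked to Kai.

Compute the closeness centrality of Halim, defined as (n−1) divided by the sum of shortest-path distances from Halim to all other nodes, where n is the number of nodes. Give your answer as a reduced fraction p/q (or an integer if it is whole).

5/9

Distances from Halim: Cal:3, Chen:1, Goran:2, Kai:1, Rosa:2. Sum = 9.
n = 6, so closeness = 5/9.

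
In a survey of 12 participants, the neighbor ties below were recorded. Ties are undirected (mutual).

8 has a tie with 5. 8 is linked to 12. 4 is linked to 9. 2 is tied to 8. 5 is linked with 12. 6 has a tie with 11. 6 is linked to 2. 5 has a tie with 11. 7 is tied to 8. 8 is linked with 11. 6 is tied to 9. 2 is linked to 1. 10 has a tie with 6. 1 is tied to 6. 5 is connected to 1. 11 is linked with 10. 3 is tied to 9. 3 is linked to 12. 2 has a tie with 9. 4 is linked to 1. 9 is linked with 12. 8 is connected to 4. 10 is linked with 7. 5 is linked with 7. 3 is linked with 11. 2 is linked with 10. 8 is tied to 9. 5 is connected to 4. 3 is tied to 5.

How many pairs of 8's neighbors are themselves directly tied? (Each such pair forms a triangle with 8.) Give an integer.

7

8's neighbors: 2, 4, 5, 7, 9, 11, and 12.
Neighbor pairs that are themselves tied: 8–2–9; 8–4–5; 8–4–9; 8–5–7; 8–5–11; 8–5–12; 8–9–12. Each forms one triangle with 8, for 7 in total.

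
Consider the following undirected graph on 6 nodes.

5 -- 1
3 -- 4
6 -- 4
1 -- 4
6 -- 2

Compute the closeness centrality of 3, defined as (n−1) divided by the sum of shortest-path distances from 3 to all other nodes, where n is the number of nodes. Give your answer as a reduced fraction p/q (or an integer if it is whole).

5/11

Distances from 3: 1:2, 2:3, 4:1, 5:3, 6:2. Sum = 11.
n = 6, so closeness = 5/11.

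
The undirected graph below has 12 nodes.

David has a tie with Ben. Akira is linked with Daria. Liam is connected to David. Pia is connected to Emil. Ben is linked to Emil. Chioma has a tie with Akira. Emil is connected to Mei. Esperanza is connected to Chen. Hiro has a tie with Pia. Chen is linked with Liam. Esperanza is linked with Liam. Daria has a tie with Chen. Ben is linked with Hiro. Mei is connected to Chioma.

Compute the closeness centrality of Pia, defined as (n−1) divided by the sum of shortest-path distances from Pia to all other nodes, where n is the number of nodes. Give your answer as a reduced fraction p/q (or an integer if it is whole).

11/35

Distances from Pia: Akira:4, Ben:2, Chen:5, Chioma:3, Daria:5, David:3, Emil:1, Esperanza:5, Hiro:1, Liam:4, Mei:2. Sum = 35.
n = 12, so closeness = 11/35.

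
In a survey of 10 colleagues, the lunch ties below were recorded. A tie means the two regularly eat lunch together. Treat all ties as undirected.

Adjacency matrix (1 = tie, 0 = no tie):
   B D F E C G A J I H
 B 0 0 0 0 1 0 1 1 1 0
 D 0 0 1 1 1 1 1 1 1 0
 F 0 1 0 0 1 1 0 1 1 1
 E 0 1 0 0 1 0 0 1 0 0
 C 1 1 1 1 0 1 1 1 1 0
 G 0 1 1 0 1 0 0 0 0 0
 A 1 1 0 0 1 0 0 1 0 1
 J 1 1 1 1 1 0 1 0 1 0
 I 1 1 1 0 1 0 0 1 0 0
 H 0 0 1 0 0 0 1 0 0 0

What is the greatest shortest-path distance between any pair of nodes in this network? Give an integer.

Eccentricity of each node (its greatest distance to any other): A:2, B:2, C:2, D:2, E:3, F:2, G:2, H:3, I:2, J:2.
The maximum eccentricity is 3, realized for instance by the pair E–H via E – D – F – H. So the diameter is 3.

3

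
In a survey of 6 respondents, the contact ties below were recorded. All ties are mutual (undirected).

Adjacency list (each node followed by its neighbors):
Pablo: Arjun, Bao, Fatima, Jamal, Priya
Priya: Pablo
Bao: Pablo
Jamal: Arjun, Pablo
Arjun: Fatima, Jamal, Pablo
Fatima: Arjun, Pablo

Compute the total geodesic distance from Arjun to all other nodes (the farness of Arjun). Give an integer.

7

Distances from Arjun: Bao:2, Fatima:1, Jamal:1, Pablo:1, Priya:2.
Sum = 2 + 1 + 1 + 1 + 2 = 7.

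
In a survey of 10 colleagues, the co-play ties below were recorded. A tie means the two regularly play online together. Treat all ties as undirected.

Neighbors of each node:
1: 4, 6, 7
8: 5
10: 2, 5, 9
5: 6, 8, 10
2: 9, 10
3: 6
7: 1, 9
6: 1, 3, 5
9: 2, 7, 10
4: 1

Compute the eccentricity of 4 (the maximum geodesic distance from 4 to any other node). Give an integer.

4

Distances from 4: 1:1, 2:4, 3:3, 5:3, 6:2, 7:2, 8:4, 9:3, 10:4.
The largest is 4 (to 8, 10, and 2), so the eccentricity of 4 is 4.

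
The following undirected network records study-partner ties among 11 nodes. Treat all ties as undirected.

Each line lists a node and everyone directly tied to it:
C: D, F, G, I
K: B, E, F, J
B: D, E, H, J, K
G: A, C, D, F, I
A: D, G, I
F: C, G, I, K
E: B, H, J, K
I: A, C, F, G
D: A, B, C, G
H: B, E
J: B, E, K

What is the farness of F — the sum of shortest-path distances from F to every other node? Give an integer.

17

Distances from F: A:2, B:2, C:1, D:2, E:2, G:1, H:3, I:1, J:2, K:1.
Sum = 2 + 2 + 1 + 2 + 2 + 1 + 3 + 1 + 2 + 1 = 17.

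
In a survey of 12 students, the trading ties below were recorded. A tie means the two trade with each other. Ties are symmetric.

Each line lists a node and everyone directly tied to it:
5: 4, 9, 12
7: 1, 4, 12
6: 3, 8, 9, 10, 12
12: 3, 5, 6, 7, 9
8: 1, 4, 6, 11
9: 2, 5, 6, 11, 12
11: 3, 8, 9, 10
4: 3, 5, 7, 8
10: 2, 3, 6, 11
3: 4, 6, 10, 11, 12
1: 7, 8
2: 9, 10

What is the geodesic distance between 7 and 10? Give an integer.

3

One shortest route is 7 – 12 – 6 – 10, which uses 3 edges, and at distance 2 from 7 we only reach {3, 5, 6, 8, 9}, which does not include 10. So d(7,10) = 3.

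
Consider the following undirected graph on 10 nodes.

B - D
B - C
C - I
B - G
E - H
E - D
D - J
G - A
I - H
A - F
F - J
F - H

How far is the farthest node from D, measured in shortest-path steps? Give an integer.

Distances from D: A:3, B:1, C:2, E:1, F:2, G:2, H:2, I:3, J:1.
The largest is 3 (to I and A), so the eccentricity of D is 3.

3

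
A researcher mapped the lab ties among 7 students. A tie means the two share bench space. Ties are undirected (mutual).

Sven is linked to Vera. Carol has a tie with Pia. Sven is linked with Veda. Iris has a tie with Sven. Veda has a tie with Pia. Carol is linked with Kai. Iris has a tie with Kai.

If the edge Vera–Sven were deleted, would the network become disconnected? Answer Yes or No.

Yes

Without the Vera–Sven edge there is no alternate route between Vera and Sven, so the network disconnects. It is a bridge.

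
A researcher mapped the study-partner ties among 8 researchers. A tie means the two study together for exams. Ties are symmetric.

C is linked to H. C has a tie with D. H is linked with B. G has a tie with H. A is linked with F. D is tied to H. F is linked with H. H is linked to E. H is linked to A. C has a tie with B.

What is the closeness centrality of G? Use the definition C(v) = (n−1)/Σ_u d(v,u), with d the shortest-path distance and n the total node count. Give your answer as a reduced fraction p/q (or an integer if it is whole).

7/13

Distances from G: A:2, B:2, C:2, D:2, E:2, F:2, H:1. Sum = 13.
n = 8, so closeness = 7/13.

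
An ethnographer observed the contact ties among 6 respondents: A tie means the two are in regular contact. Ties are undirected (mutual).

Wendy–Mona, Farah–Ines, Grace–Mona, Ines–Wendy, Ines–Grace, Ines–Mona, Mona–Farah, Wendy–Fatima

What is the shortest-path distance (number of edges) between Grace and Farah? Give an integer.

2

One shortest route is Grace – Mona – Farah, which uses 2 edges, and Grace and Farah are not directly tied, so nothing shorter exists. So d(Grace,Farah) = 2.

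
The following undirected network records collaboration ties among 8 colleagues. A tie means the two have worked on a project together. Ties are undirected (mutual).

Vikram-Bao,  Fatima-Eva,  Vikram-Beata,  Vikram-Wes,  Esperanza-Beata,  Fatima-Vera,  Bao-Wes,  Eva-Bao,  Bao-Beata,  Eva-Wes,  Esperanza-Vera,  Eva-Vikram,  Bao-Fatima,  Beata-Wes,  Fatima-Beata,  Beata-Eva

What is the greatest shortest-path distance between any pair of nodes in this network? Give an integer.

3

Eccentricity of each node (its greatest distance to any other): Bao:2, Beata:2, Esperanza:2, Eva:2, Fatima:2, Vera:3, Vikram:3, Wes:3.
The maximum eccentricity is 3, realized for instance by the pair Vera–Wes via Vera – Fatima – Bao – Wes. So the diameter is 3.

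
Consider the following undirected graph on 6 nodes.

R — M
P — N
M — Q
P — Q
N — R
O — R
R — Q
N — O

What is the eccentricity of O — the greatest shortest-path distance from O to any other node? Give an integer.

Distances from O: M:2, N:1, P:2, Q:2, R:1.
The largest is 2 (to P, M, and Q), so the eccentricity of O is 2.

2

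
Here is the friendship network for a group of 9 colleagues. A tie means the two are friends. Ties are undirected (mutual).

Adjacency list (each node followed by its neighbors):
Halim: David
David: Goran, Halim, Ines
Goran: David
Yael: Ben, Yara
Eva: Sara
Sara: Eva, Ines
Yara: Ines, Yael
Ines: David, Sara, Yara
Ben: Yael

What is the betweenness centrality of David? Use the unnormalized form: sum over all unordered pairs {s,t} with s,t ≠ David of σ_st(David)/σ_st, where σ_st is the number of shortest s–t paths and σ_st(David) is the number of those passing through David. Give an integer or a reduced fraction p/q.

Pairs whose geodesics pass through David — Eva–Halim: 1; Eva–Goran: 1; Halim–Sara: 1; Halim–Yael: 1; Halim–Yara: 1; Halim–Goran: 1; Halim–Ben: 1; Halim–Ines: 1; Sara–Goran: 1; Yael–Goran: 1; Yara–Goran: 1; Goran–Ben: 1; Goran–Ines: 1.
All other pairs contribute 0.
Summing the contributions gives betweenness(David) = 13.

13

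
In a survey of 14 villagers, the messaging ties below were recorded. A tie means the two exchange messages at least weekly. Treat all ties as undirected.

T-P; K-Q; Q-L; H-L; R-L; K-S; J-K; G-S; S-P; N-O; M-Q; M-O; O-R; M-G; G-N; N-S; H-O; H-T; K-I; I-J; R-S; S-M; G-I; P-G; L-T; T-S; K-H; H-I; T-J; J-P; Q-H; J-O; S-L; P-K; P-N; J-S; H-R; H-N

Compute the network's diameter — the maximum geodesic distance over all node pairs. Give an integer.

Eccentricity of each node (its greatest distance to any other): G:2, H:2, I:2, J:2, K:2, L:2, M:2, N:2, O:2, P:2, Q:2, R:2, S:2, T:2.
The maximum eccentricity is 2, realized for instance by the pair G–H via G – N – H. So the diameter is 2.

2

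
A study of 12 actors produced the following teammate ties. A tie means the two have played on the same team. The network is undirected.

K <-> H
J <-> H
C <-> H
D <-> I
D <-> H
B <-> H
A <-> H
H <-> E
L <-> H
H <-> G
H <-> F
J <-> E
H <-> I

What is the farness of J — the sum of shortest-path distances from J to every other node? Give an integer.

Distances from J: A:2, B:2, C:2, D:2, E:1, F:2, G:2, H:1, I:2, K:2, L:2.
Sum = 2 + 2 + 2 + 2 + 1 + 2 + 2 + 1 + 2 + 2 + 2 = 20.

20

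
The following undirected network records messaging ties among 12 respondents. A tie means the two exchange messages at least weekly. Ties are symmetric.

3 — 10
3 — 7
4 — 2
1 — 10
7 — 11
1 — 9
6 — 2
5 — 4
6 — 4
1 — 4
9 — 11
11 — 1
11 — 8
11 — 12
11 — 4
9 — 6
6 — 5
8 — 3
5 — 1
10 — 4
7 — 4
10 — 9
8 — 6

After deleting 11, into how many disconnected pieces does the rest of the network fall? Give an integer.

2

Without 11, the remaining ties split the others into: {1, 2, 3, 4, 5, 6, 7, 8, 9, 10}; {12}.
That's 2 separate components.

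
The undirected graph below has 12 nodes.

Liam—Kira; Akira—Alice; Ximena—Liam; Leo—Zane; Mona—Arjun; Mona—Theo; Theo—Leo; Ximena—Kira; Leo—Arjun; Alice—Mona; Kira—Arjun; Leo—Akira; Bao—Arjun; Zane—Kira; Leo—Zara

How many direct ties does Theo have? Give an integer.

Theo is directly tied to Leo and Mona. That is 2 neighbors, so the degree of Theo is 2.

2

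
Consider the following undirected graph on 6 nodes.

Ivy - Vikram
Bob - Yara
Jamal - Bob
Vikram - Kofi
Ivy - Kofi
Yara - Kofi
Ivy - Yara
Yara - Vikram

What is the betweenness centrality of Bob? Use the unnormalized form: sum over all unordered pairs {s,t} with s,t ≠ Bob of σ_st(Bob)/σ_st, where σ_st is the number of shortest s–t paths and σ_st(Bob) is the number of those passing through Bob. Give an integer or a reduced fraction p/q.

4

Pairs whose geodesics pass through Bob — Kofi–Jamal: 1; Ivy–Jamal: 1; Vikram–Jamal: 1; Yara–Jamal: 1.
All other pairs contribute 0.
Summing the contributions gives betweenness(Bob) = 4.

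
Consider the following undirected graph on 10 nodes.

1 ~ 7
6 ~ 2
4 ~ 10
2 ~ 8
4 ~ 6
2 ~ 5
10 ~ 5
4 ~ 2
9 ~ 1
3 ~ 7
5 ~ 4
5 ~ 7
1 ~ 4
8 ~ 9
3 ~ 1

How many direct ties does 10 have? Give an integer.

10 is directly tied to 4 and 5. That is 2 neighbors, so the degree of 10 is 2.

2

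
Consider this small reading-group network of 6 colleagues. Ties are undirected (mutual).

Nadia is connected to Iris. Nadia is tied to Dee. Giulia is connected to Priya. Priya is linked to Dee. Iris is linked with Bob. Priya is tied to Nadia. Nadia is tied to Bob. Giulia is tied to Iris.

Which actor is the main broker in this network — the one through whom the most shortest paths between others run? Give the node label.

Nadia

Unnormalized betweenness of each node: Bob:0, Dee:0, Giulia:1/2, Iris:3/2, Nadia:7/2, Priya:3/2.
Nadia has the largest value, 7/2, making it the main broker — the node through which the most shortest paths run.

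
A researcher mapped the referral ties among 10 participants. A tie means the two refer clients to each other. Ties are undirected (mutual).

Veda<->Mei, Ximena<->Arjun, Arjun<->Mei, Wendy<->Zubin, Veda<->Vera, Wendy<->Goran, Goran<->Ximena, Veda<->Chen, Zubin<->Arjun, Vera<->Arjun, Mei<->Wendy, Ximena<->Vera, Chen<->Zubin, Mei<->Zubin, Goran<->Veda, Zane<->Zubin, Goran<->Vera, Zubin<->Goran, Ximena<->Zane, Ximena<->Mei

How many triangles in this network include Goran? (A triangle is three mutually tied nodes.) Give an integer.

Goran's neighbors: Veda, Vera, Wendy, Ximena, and Zubin.
Neighbor pairs that are themselves tied: Goran–Veda–Vera; Goran–Vera–Ximena; Goran–Wendy–Zubin. Each forms one triangle with Goran, for 3 in total.

3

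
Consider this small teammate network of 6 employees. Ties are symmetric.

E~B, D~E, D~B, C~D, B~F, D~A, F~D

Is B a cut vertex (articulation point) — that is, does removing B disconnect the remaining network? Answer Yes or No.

Even without B, every remaining node can still reach every other (the residual graph is connected), so B is not a cut vertex.

No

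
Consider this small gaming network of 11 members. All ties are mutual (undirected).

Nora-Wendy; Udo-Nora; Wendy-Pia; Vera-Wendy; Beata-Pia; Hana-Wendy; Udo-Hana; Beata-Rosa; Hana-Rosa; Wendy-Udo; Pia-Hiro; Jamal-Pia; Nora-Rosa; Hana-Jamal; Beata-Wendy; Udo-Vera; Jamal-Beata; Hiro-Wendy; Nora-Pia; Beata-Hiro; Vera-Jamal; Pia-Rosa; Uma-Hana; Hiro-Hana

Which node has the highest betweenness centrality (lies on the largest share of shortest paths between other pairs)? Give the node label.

Hana

Unnormalized betweenness of each node: Beata:31/18, Hana:37/3, Hiro:1, Jamal:3, Nora:53/36, Pia:32/9, Rosa:2, Udo:37/18, Uma:0, Vera:3/4, Wendy:73/9.
Hana has the largest value, 37/3, making it the main broker — the node through which the most shortest paths run.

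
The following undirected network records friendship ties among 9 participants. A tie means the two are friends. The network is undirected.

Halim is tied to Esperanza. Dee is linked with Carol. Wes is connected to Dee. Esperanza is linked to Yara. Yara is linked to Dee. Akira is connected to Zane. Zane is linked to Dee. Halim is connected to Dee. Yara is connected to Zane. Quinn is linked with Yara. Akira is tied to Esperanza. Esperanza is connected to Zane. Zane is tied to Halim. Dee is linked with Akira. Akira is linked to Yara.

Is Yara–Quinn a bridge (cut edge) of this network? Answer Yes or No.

Without the Yara–Quinn edge there is no alternate route between Yara and Quinn, so the network disconnects. It is a bridge.

Yes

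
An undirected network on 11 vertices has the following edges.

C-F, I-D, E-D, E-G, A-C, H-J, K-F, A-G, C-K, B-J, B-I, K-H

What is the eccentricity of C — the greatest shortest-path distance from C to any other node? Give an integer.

5

Distances from C: A:1, B:4, D:4, E:3, F:1, G:2, H:2, I:5, J:3, K:1.
The largest is 5 (to I), so the eccentricity of C is 5.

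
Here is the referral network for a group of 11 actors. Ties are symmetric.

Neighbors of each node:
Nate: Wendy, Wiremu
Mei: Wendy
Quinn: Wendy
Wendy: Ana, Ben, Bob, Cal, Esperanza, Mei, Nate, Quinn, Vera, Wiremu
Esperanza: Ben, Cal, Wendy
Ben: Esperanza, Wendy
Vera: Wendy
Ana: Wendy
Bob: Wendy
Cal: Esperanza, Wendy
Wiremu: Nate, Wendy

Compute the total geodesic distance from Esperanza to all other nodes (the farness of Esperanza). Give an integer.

Distances from Esperanza: Ana:2, Ben:1, Bob:2, Cal:1, Mei:2, Nate:2, Quinn:2, Vera:2, Wendy:1, Wiremu:2.
Sum = 2 + 1 + 2 + 1 + 2 + 2 + 2 + 2 + 1 + 2 = 17.

17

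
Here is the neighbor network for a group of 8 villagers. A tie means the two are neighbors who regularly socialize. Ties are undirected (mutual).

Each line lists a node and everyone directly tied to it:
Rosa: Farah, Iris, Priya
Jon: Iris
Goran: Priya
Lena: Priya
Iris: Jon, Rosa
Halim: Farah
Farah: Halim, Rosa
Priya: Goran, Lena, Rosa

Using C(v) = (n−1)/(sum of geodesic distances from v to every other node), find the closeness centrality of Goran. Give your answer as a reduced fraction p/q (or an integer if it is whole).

Distances from Goran: Farah:3, Halim:4, Iris:3, Jon:4, Lena:2, Priya:1, Rosa:2. Sum = 19.
n = 8, so closeness = 7/19.

7/19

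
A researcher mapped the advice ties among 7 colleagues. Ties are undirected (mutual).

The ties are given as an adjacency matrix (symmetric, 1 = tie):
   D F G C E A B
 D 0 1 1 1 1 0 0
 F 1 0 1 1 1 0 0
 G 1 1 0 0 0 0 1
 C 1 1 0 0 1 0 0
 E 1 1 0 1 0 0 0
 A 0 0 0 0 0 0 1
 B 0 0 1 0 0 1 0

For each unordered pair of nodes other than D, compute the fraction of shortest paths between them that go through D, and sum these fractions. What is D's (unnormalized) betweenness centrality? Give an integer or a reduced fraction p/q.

Pairs whose geodesics pass through D — G–C: 1/2; G–E: 1/2; C–A: 1/2; C–B: 1/2; E–A: 1/2; E–B: 1/2.
All other pairs contribute 0.
Summing the contributions gives betweenness(D) = 3.

3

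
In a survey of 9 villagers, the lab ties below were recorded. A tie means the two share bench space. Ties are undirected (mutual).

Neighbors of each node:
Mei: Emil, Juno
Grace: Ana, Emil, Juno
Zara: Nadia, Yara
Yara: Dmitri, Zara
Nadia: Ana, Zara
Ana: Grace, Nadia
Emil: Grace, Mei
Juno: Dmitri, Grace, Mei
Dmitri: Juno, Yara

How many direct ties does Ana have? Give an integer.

Ana is directly tied to Grace and Nadia. That is 2 neighbors, so the degree of Ana is 2.

2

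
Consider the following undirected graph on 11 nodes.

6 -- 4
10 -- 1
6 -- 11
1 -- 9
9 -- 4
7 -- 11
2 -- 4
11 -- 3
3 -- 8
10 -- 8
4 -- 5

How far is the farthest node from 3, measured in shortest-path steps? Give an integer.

Distances from 3: 1:3, 2:4, 4:3, 5:4, 6:2, 7:2, 8:1, 9:4, 10:2, 11:1.
The largest is 4 (to 5, 2, and 9), so the eccentricity of 3 is 4.

4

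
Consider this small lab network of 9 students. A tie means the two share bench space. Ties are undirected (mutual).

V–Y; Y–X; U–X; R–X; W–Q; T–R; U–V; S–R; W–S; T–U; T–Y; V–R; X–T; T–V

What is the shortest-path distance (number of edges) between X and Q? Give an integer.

One shortest route is X – R – S – W – Q, which uses 4 edges, and at distance 3 from X we only reach {W}, which does not include Q. So d(X,Q) = 4.

4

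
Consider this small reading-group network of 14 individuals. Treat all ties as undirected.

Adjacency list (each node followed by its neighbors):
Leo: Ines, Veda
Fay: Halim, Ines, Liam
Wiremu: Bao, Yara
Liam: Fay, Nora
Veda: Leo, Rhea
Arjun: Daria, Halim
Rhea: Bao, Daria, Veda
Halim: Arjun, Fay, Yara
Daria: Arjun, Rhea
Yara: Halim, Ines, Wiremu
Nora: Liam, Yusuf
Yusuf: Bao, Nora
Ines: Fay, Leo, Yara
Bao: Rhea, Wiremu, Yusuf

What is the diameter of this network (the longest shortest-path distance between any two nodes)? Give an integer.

Eccentricity of each node (its greatest distance to any other): Arjun:4, Bao:4, Daria:4, Fay:4, Halim:4, Ines:4, Leo:4, Liam:4, Nora:4, Rhea:4, Veda:4, Wiremu:4, Yara:4, Yusuf:4.
The maximum eccentricity is 4, realized for instance by the pair Ines–Yusuf via Ines – Yara – Wiremu – Bao – Yusuf. So the diameter is 4.

4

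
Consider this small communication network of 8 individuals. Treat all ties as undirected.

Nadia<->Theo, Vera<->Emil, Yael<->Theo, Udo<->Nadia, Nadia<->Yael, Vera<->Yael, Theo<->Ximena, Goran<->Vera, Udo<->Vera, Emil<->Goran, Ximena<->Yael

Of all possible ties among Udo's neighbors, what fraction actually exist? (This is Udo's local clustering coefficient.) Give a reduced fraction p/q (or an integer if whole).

Udo's neighbors: Nadia and Vera (k = 2).
Possible neighbor pairs: C(2,2) = 1. Edges among them: none → e = 0.
Clustering(Udo) = 0/1.

0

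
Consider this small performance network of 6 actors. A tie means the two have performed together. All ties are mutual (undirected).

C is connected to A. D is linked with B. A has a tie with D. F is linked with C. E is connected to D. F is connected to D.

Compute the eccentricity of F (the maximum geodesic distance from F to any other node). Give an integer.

2

Distances from F: A:2, B:2, C:1, D:1, E:2.
The largest is 2 (to A, B, and E), so the eccentricity of F is 2.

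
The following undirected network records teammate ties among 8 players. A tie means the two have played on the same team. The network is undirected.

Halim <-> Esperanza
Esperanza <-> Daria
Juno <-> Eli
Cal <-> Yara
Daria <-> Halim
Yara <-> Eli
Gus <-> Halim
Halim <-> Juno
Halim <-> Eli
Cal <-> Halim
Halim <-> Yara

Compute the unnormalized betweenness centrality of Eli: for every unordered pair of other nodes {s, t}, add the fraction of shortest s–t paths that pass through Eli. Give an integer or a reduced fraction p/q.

Pairs whose geodesics pass through Eli — Yara–Juno: 1/2.
All other pairs contribute 0.
Summing the contributions gives betweenness(Eli) = 1/2.

1/2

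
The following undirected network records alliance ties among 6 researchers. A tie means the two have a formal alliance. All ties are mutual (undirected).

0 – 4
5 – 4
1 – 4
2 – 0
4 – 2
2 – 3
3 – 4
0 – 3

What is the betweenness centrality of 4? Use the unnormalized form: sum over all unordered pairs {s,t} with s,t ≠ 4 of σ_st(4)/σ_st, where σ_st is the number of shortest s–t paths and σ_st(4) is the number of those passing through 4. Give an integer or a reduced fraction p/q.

Pairs whose geodesics pass through 4 — 2–1: 1; 2–5: 1; 0–1: 1; 0–5: 1; 3–1: 1; 3–5: 1; 1–5: 1.
All other pairs contribute 0.
Summing the contributions gives betweenness(4) = 7.

7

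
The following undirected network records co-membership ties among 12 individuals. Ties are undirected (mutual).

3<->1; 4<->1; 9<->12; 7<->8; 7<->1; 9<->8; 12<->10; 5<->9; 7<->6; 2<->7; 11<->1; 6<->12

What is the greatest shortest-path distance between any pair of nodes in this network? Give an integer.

Eccentricity of each node (its greatest distance to any other): 1:4, 2:4, 3:5, 4:5, 5:5, 6:3, 7:3, 8:3, 9:4, 10:5, 11:5, 12:4.
The maximum eccentricity is 5, realized for instance by the pair 5–11 via 5 – 9 – 8 – 7 – 1 – 11. So the diameter is 5.

5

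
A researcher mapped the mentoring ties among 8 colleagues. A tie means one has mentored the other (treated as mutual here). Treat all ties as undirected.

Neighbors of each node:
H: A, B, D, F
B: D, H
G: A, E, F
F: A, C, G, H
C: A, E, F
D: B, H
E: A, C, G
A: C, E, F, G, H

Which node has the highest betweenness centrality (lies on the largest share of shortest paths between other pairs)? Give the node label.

H

Unnormalized betweenness of each node: A:20/3, B:0, C:1/3, D:0, E:1/3, F:10/3, G:1/3, H:10.
H has the largest value, 10, making it the main broker — the node through which the most shortest paths run.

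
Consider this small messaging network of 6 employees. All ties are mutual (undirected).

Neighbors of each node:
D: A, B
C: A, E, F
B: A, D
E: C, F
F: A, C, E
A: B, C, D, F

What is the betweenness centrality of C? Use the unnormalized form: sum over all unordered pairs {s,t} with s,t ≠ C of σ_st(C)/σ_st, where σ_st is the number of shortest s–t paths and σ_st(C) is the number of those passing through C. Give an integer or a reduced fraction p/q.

3/2

Pairs whose geodesics pass through C — E–A: 1/2; E–D: 1/2; E–B: 1/2.
All other pairs contribute 0.
Summing the contributions gives betweenness(C) = 3/2.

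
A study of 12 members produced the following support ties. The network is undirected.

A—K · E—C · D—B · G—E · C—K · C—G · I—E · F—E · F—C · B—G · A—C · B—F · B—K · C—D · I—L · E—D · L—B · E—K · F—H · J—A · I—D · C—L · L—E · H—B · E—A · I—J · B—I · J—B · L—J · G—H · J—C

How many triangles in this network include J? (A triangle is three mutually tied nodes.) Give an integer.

J's neighbors: A, B, C, I, and L.
Neighbor pairs that are themselves tied: J–A–C; J–B–I; J–B–L; J–C–L; J–I–L. Each forms one triangle with J, for 5 in total.

5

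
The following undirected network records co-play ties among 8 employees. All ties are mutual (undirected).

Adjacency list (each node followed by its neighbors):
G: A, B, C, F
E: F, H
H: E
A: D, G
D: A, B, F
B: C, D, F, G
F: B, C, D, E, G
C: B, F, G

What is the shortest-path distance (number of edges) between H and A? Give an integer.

One shortest route is H – E – F – D – A, which uses 4 edges, and at distance 3 from H we only reach {B, C, D, G}, which does not include A. So d(H,A) = 4.

4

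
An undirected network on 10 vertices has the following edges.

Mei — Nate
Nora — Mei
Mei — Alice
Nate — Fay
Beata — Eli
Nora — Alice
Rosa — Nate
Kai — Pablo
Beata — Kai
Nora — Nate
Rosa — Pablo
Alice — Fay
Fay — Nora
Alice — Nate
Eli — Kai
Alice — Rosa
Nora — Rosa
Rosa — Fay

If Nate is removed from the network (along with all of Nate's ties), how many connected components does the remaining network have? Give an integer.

Nate's neighbors (Alice, Fay, Mei, Nora, and Rosa) remain reachable from one another through other ties, so the rest of the network stays in one piece.

1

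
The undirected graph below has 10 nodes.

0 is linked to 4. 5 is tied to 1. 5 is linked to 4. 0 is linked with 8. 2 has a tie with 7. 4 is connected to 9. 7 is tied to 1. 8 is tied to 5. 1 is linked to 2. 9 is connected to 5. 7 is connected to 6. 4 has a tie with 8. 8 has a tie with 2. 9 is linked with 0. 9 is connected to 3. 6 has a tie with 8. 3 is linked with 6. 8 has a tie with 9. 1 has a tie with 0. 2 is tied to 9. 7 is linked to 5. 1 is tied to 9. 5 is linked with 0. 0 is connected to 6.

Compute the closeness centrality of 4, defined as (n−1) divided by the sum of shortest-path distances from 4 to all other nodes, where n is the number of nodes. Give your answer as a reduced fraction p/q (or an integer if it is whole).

Distances from 4: 0:1, 1:2, 2:2, 3:2, 5:1, 6:2, 7:2, 8:1, 9:1. Sum = 14.
n = 10, so closeness = 9/14.

9/14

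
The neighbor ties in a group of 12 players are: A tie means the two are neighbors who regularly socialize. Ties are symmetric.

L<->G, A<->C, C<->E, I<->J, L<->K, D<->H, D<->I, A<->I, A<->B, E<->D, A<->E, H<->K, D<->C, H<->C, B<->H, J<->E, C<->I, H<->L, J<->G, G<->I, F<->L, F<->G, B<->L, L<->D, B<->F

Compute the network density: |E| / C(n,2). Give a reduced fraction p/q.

25/66

There are 25 edges and 12 nodes, so the maximum possible is C(12,2) = 66.
Density = 25/66.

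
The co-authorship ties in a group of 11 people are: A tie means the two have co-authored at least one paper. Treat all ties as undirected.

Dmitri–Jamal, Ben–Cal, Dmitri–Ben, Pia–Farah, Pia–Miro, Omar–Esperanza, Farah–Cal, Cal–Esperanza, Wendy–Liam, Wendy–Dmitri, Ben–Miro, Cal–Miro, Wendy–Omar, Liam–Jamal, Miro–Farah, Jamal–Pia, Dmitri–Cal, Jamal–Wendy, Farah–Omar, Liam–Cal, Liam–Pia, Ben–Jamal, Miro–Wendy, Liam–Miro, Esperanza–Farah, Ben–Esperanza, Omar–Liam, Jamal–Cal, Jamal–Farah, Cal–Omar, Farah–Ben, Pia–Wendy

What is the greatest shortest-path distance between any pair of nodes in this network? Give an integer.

Eccentricity of each node (its greatest distance to any other): Ben:2, Cal:2, Dmitri:2, Esperanza:2, Farah:2, Jamal:2, Liam:2, Miro:2, Omar:2, Pia:2, Wendy:2.
The maximum eccentricity is 2, realized for instance by the pair Miro–Esperanza via Miro – Farah – Esperanza. So the diameter is 2.

2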